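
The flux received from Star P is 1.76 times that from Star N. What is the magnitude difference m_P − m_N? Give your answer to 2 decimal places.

-0.61

m_P − m_N = −2.5 log₁₀(F_P/F_N) = −2.5 log₁₀(1.76) = −2.5 × (0.246) = -0.614.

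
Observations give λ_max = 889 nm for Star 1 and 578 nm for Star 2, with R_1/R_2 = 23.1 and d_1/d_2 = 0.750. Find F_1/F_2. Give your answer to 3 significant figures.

170

Wien's law: T_1/T_2 = λ_2/λ_1 = 578/889 = 0.6502.
L_1/L_2 = (R_1/R_2)²(T_1/T_2)⁴ = (23.1)²(0.6502)⁴ = 95.35.
F_1/F_2 = (L_1/L_2)/(d_1/d_2)² = 95.35/(0.750)² = 169.5.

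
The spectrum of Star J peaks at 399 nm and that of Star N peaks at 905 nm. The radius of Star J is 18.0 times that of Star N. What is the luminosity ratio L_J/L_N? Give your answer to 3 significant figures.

Wien's law gives T ∝ 1/λ_max, so T_J/T_N = λ_N/λ_J = 905/399 = 2.268.
Then L ∝ R²T⁴ gives L_J/L_N = (18.0)² × (2.268)⁴ = 324.0 × 26.47 = 8575.

8.58×10^3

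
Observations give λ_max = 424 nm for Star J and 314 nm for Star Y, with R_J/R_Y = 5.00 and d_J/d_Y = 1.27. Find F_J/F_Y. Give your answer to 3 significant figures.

4.66

Wien's law: T_J/T_Y = λ_Y/λ_J = 314/424 = 0.7406.
L_J/L_Y = (R_J/R_Y)²(T_J/T_Y)⁴ = (5.00)²(0.7406)⁴ = 7.520.
F_J/F_Y = (L_J/L_Y)/(d_J/d_Y)² = 7.520/(1.27)² = 4.662.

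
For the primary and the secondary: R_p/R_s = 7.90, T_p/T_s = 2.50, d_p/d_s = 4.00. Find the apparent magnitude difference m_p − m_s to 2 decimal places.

L_p/L_s = (7.90)²(2.50)⁴ = 2438.
F_p/F_s = (L_p/L_s)/(d_p/d_s)² = 2438/16.00 = 152.4.
m_p − m_s = −2.5 log₁₀(152.4) = -5.46.

-5.46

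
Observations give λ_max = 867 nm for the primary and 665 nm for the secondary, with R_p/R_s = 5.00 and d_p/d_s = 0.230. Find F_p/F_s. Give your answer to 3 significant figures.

Wien's law: T_p/T_s = λ_s/λ_p = 665/867 = 0.7670.
L_p/L_s = (R_p/R_s)²(T_p/T_s)⁴ = (5.00)²(0.7670)⁴ = 8.653.
F_p/F_s = (L_p/L_s)/(d_p/d_s)² = 8.653/(0.230)² = 163.6.

164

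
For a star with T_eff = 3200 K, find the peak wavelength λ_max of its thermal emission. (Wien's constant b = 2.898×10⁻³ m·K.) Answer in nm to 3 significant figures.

906 nm

λ_max = b/T = 2.898×10⁻³ / 3200 = 9.06×10^-7 m = 905.6 nm.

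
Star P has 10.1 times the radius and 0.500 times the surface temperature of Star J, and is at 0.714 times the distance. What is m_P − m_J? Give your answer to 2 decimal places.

-2.74

L_P/L_J = (10.1)²(0.500)⁴ = 6.376.
F_P/F_J = (L_P/L_J)/(d_P/d_J)² = 6.376/0.5098 = 12.51.
m_P − m_J = −2.5 log₁₀(12.51) = -2.74.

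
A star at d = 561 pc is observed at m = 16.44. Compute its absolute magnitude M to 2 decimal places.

M = m − 5 log₁₀(d/10 pc) = 16.44 − 5 log₁₀(561/10)
  = 16.44 − 5 × 1.749 = 16.44 − 8.74 = 7.70.

7.70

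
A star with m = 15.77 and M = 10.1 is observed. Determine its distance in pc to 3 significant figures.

136 pc

m − M = 5 log₁₀(d/10 pc)
15.77 − (10.1) = 5.67 = 5 log₁₀(d/10)
d = 10 × 10^(5.67/5) = 10 × 10^1.134 = 136.1 pc.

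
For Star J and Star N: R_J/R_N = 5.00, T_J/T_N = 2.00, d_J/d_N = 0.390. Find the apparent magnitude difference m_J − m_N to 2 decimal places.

L_J/L_N = (5.00)²(2.00)⁴ = 400.0.
F_J/F_N = (L_J/L_N)/(d_J/d_N)² = 400.0/0.1521 = 2630.
m_J − m_N = −2.5 log₁₀(2630) = -8.55.

-8.55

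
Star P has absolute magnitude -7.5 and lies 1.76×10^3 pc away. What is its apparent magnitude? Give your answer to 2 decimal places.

m = M + 5 log₁₀(d/10 pc) = -7.5 + 5 log₁₀(1.76×10^3/10)
  = -7.5 + 5 × 2.246 = -7.5 + 11.23 = 3.73.

3.73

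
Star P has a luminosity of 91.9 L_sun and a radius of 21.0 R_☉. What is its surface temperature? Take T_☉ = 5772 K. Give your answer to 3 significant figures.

T/T_☉ = (L/L_☉)^(1/4) / (R/R_☉)^(1/2)
T = 5772 × (91.9)^(1/4) / √(21.0) = 5772 × 3.096 / 4.583 = 3900 K.

3.90×10^3 K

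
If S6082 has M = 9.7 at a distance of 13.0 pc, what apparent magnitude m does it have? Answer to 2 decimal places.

10.27

m = M + 5 log₁₀(d/10 pc) = 9.7 + 5 log₁₀(13.0/10)
  = 9.7 + 5 × 0.114 = 9.7 + 0.57 = 10.27.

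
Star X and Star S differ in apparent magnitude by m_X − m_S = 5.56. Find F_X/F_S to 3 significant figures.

0.00597

F_X/F_S = 10^(−(m_X − m_S)/2.5) = 10^(-5.56/2.5) = 10^-2.224 = 0.005970.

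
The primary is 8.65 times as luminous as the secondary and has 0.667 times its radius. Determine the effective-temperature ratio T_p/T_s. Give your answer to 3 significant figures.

2.10

L ∝ R²T⁴ gives T ∝ (L/R²)^(1/4), so
T_p/T_s = (8.65 / 0.667²)^(1/4) = (19.44)^(1/4) = 2.100.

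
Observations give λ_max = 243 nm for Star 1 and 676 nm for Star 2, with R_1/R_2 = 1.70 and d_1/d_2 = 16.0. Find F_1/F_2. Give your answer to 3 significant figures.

0.676

Wien's law: T_1/T_2 = λ_2/λ_1 = 676/243 = 2.782.
L_1/L_2 = (R_1/R_2)²(T_1/T_2)⁴ = (1.70)²(2.782)⁴ = 173.1.
F_1/F_2 = (L_1/L_2)/(d_1/d_2)² = 173.1/(16.0)² = 0.6761.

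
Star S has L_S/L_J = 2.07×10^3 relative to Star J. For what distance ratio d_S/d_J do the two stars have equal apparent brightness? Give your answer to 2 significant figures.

45

Equal flux requires L_S/d_S² = L_J/d_J², so d_S/d_J = √(L_S/L_J)
= √(2.07×10^3) = 45.50.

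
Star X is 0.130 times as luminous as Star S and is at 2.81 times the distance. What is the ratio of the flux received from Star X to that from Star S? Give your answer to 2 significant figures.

F = L/(4πd²), so F_X/F_S = (L_X/L_S) / (d_X/d_S)²
= 0.130 / (2.81)² = 0.130 / 7.896 = 0.01646.

0.016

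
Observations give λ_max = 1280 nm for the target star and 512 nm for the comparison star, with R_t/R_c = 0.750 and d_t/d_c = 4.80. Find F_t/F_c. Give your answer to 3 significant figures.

Wien's law: T_t/T_c = λ_c/λ_t = 512/1280 = 0.4000.
L_t/L_c = (R_t/R_c)²(T_t/T_c)⁴ = (0.750)²(0.4000)⁴ = 0.01440.
F_t/F_c = (L_t/L_c)/(d_t/d_c)² = 0.01440/(4.80)² = 6.250×10^-4.

6.25×10^-4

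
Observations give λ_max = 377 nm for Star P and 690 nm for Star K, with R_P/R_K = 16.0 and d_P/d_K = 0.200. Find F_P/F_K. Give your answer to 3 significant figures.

Wien's law: T_P/T_K = λ_K/λ_P = 690/377 = 1.830.
L_P/L_K = (R_P/R_K)²(T_P/T_K)⁴ = (16.0)²(1.830)⁴ = 2873.
F_P/F_K = (L_P/L_K)/(d_P/d_K)² = 2873/(0.200)² = 7.181×10^4.

7.18×10^4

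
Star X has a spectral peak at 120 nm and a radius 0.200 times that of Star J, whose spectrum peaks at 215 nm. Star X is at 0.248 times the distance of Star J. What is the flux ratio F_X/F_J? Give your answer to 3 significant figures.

6.70

Wien's law: T_X/T_J = λ_J/λ_X = 215/120 = 1.792.
L_X/L_J = (R_X/R_J)²(T_X/T_J)⁴ = (0.200)²(1.792)⁴ = 0.4122.
F_X/F_J = (L_X/L_J)/(d_X/d_J)² = 0.4122/(0.248)² = 6.702.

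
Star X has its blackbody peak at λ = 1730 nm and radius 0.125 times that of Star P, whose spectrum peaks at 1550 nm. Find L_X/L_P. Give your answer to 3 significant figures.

0.0101

Wien's law gives T ∝ 1/λ_max, so T_X/T_P = λ_P/λ_X = 1550/1730 = 0.8960.
Then L ∝ R²T⁴ gives L_X/L_P = (0.125)² × (0.8960)⁴ = 0.01562 × 0.6444 = 0.01007.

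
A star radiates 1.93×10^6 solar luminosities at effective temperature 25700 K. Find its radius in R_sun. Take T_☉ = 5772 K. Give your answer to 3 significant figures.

R/R_☉ = √(L/L_☉) / (T/T_☉)² = √(1.93×10^6) / (4.453)²
       = 1389 / 19.83 = 70.08.

70.1 R_sun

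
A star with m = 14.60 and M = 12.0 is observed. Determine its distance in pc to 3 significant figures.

33.1 pc

m − M = 5 log₁₀(d/10 pc)
14.60 − (12.0) = 2.60 = 5 log₁₀(d/10)
d = 10 × 10^(2.60/5) = 10 × 10^0.520 = 33.11 pc.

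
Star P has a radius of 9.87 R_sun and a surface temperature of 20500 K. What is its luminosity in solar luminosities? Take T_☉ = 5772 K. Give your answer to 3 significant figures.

1.55×10^4 solar luminosities

L/L_☉ = (R/R_☉)² (T/T_☉)⁴ = (9.87)² × (20500/5772)⁴
       = 97.42 × (3.552)⁴ = 97.42 × 159.1 = 1.550×10^4.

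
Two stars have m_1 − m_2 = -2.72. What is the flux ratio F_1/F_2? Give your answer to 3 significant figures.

12.2

F_1/F_2 = 10^(−(m_1 − m_2)/2.5) = 10^(2.72/2.5) = 10^1.088 = 12.25.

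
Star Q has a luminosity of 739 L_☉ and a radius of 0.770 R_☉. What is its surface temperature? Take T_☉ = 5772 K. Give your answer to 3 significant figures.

3.43×10^4 K

T/T_☉ = (L/L_☉)^(1/4) / (R/R_☉)^(1/2)
T = 5772 × (739)^(1/4) / √(0.770) = 5772 × 5.214 / 0.8775 = 3.430×10^4 K.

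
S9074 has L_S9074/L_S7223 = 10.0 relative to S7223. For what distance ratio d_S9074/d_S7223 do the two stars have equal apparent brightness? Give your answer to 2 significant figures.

Equal flux requires L_S9074/d_S9074² = L_S7223/d_S7223², so d_S9074/d_S7223 = √(L_S9074/L_S7223)
= √(10.0) = 3.162.

3.2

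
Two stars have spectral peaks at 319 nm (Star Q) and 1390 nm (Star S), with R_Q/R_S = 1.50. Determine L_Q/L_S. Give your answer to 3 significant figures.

Wien's law gives T ∝ 1/λ_max, so T_Q/T_S = λ_S/λ_Q = 1390/319 = 4.357.
Then L ∝ R²T⁴ gives L_Q/L_S = (1.50)² × (4.357)⁴ = 2.250 × 360.5 = 811.1.

811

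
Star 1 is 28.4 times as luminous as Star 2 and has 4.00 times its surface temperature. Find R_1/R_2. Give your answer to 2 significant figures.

0.33

L ∝ R²T⁴ gives R ∝ √L / T², so
R_1/R_2 = √(28.4) / (4.00)² = 5.329 / 16.00 = 0.3331.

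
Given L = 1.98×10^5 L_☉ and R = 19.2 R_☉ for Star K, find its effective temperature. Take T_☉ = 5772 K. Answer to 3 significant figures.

T/T_☉ = (L/L_☉)^(1/4) / (R/R_☉)^(1/2)
T = 5772 × (1.98×10^5)^(1/4) / √(19.2) = 5772 × 21.09 / 4.382 = 2.779×10^4 K.

2.78×10^4 K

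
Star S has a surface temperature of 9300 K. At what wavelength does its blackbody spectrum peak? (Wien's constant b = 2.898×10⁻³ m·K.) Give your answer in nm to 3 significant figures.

312 nm

λ_max = b/T = 2.898×10⁻³ / 9300 = 3.12×10^-7 m = 311.6 nm.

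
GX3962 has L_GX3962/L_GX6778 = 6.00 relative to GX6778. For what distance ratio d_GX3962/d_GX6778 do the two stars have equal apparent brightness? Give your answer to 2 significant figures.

Equal flux requires L_GX3962/d_GX3962² = L_GX6778/d_GX6778², so d_GX3962/d_GX6778 = √(L_GX3962/L_GX6778)
= √(6.00) = 2.449.

2.4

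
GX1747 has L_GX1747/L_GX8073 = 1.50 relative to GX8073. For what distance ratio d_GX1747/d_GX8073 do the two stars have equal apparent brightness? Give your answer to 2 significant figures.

Equal flux requires L_GX1747/d_GX1747² = L_GX8073/d_GX8073², so d_GX1747/d_GX8073 = √(L_GX1747/L_GX8073)
= √(1.50) = 1.225.

1.2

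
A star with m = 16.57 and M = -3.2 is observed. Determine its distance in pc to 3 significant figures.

m − M = 5 log₁₀(d/10 pc)
16.57 − (-3.2) = 19.77 = 5 log₁₀(d/10)
d = 10 × 10^(19.77/5) = 10 × 10^3.954 = 8.995×10^4 pc.

8.99×10^4 pc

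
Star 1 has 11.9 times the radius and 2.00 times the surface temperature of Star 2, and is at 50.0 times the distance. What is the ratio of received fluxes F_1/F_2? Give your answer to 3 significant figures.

0.906

L_1/L_2 = (R_1/R_2)²(T_1/T_2)⁴ = (11.9)² × (2.00)⁴ = 2266.
F_1/F_2 = (L_1/L_2)/(d_1/d_2)² = 2266 / (50.0)² = 0.9063.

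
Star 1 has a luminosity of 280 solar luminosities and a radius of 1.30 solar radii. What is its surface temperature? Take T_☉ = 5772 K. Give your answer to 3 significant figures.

T/T_☉ = (L/L_☉)^(1/4) / (R/R_☉)^(1/2)
T = 5772 × (280)^(1/4) / √(1.30) = 5772 × 4.091 / 1.140 = 2.071×10^4 K.

2.07×10^4 K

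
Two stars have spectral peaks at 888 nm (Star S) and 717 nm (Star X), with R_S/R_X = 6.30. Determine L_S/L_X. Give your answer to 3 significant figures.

Wien's law gives T ∝ 1/λ_max, so T_S/T_X = λ_X/λ_S = 717/888 = 0.8074.
Then L ∝ R²T⁴ gives L_S/L_X = (6.30)² × (0.8074)⁴ = 39.69 × 0.4250 = 16.87.

16.9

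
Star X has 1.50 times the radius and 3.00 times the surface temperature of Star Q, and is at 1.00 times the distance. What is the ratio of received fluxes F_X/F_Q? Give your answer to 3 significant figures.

L_X/L_Q = (R_X/R_Q)²(T_X/T_Q)⁴ = (1.50)² × (3.00)⁴ = 182.2.
F_X/F_Q = (L_X/L_Q)/(d_X/d_Q)² = 182.2 / (1.00)² = 182.2.

182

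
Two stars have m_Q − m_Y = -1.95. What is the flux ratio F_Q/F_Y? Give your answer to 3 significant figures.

6.03

F_Q/F_Y = 10^(−(m_Q − m_Y)/2.5) = 10^(1.95/2.5) = 10^0.780 = 6.026.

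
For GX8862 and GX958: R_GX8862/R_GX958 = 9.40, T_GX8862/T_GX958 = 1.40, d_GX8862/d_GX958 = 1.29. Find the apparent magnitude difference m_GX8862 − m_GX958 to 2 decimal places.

-5.77

L_GX8862/L_GX958 = (9.40)²(1.40)⁴ = 339.4.
F_GX8862/F_GX958 = (L_GX8862/L_GX958)/(d_GX8862/d_GX958)² = 339.4/1.664 = 204.0.
m_GX8862 − m_GX958 = −2.5 log₁₀(204.0) = -5.77.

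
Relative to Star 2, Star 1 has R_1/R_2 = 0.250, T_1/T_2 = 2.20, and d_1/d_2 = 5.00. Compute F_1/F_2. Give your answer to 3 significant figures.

L_1/L_2 = (R_1/R_2)²(T_1/T_2)⁴ = (0.250)² × (2.20)⁴ = 1.464.
F_1/F_2 = (L_1/L_2)/(d_1/d_2)² = 1.464 / (5.00)² = 0.05856.

0.0586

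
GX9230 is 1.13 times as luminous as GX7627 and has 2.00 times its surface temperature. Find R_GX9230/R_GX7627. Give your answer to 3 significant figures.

0.266

L ∝ R²T⁴ gives R ∝ √L / T², so
R_GX9230/R_GX7627 = √(1.13) / (2.00)² = 1.063 / 4.000 = 0.2658.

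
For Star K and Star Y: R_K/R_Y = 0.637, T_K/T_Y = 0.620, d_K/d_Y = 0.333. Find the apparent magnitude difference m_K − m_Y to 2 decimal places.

0.67

L_K/L_Y = (0.637)²(0.620)⁴ = 0.05996.
F_K/F_Y = (L_K/L_Y)/(d_K/d_Y)² = 0.05996/0.1109 = 0.5407.
m_K − m_Y = −2.5 log₁₀(0.5407) = 0.67.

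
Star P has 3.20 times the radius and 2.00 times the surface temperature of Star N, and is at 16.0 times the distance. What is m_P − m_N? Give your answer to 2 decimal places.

0.48

L_P/L_N = (3.20)²(2.00)⁴ = 163.8.
F_P/F_N = (L_P/L_N)/(d_P/d_N)² = 163.8/256.0 = 0.6400.
m_P − m_N = −2.5 log₁₀(0.6400) = 0.48.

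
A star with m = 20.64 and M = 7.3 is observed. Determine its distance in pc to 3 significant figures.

m − M = 5 log₁₀(d/10 pc)
20.64 − (7.3) = 13.34 = 5 log₁₀(d/10)
d = 10 × 10^(13.34/5) = 10 × 10^2.668 = 4656 pc.

4.66×10^3 pc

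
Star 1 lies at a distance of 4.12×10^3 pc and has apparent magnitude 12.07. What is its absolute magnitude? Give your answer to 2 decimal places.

-1.00

M = m − 5 log₁₀(d/10 pc) = 12.07 − 5 log₁₀(4.12×10^3/10)
  = 12.07 − 5 × 2.615 = 12.07 − 13.07 = -1.00.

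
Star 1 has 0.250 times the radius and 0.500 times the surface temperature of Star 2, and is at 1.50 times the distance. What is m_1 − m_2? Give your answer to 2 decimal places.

L_1/L_2 = (0.250)²(0.500)⁴ = 0.003906.
F_1/F_2 = (L_1/L_2)/(d_1/d_2)² = 0.003906/2.250 = 0.001736.
m_1 − m_2 = −2.5 log₁₀(0.001736) = 6.90.

6.90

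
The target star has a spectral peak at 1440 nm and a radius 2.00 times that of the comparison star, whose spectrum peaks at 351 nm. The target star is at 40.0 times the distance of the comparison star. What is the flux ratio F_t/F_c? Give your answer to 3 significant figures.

8.83×10^-6

Wien's law: T_t/T_c = λ_c/λ_t = 351/1440 = 0.2437.
L_t/L_c = (R_t/R_c)²(T_t/T_c)⁴ = (2.00)²(0.2437)⁴ = 0.01412.
F_t/F_c = (L_t/L_c)/(d_t/d_c)² = 0.01412/(40.0)² = 8.825×10^-6.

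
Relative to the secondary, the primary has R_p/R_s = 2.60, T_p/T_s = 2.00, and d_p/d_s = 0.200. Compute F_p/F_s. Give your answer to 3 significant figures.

2.70×10^3

L_p/L_s = (R_p/R_s)²(T_p/T_s)⁴ = (2.60)² × (2.00)⁴ = 108.2.
F_p/F_s = (L_p/L_s)/(d_p/d_s)² = 108.2 / (0.200)² = 2704.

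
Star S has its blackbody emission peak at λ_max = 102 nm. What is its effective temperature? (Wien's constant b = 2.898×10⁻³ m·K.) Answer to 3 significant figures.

T = b/λ_max = 2.898×10⁻³ / (102×10⁻⁹) = 2.841×10^4 K.

2.84×10^4 K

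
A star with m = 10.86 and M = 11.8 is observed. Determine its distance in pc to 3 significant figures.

m − M = 5 log₁₀(d/10 pc)
10.86 − (11.8) = -0.94 = 5 log₁₀(d/10)
d = 10 × 10^(-0.94/5) = 10 × 10^-0.188 = 6.486 pc.

6.49 pc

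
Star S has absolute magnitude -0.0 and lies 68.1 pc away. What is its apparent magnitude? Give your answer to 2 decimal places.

m = M + 5 log₁₀(d/10 pc) = -0.0 + 5 log₁₀(68.1/10)
  = -0.0 + 5 × 0.833 = -0.0 + 4.17 = 4.17.

4.17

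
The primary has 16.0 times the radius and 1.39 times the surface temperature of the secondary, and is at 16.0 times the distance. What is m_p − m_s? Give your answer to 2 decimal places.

L_p/L_s = (16.0)²(1.39)⁴ = 955.7.
F_p/F_s = (L_p/L_s)/(d_p/d_s)² = 955.7/256.0 = 3.733.
m_p − m_s = −2.5 log₁₀(3.733) = -1.43.

-1.43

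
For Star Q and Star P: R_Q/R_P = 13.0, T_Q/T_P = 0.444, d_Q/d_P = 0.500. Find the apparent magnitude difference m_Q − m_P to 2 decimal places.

-3.55

L_Q/L_P = (13.0)²(0.444)⁴ = 6.568.
F_Q/F_P = (L_Q/L_P)/(d_Q/d_P)² = 6.568/0.2500 = 26.27.
m_Q − m_P = −2.5 log₁₀(26.27) = -3.55.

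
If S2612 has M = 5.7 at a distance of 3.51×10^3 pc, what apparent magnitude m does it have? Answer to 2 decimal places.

m = M + 5 log₁₀(d/10 pc) = 5.7 + 5 log₁₀(3.51×10^3/10)
  = 5.7 + 5 × 2.545 = 5.7 + 12.73 = 18.43.

18.43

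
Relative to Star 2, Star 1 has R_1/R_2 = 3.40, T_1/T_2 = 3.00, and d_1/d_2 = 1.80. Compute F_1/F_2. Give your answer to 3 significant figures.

L_1/L_2 = (R_1/R_2)²(T_1/T_2)⁴ = (3.40)² × (3.00)⁴ = 936.4.
F_1/F_2 = (L_1/L_2)/(d_1/d_2)² = 936.4 / (1.80)² = 289.0.

289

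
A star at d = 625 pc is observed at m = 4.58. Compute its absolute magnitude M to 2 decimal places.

M = m − 5 log₁₀(d/10 pc) = 4.58 − 5 log₁₀(625/10)
  = 4.58 − 5 × 1.796 = 4.58 − 8.98 = -4.40.

-4.40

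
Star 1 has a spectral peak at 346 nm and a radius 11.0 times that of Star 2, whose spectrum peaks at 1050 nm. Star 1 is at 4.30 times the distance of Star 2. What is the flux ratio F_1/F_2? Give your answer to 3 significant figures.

Wien's law: T_1/T_2 = λ_2/λ_1 = 1050/346 = 3.035.
L_1/L_2 = (R_1/R_2)²(T_1/T_2)⁴ = (11.0)²(3.035)⁴ = 1.026×10^4.
F_1/F_2 = (L_1/L_2)/(d_1/d_2)² = 1.026×10^4/(4.30)² = 555.0.

555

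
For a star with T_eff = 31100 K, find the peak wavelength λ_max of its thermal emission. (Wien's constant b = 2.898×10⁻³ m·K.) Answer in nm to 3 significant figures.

93.2 nm

λ_max = b/T = 2.898×10⁻³ / 31100 = 9.32×10^-8 m = 93.18 nm.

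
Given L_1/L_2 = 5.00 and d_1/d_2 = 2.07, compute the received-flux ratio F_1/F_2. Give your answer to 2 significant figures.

F = L/(4πd²), so F_1/F_2 = (L_1/L_2) / (d_1/d_2)²
= 5.00 / (2.07)² = 5.00 / 4.285 = 1.167.

1.2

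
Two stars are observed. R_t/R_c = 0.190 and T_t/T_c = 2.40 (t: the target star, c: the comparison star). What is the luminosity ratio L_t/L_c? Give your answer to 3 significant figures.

From the Stefan–Boltzmann law, L ∝ R²T⁴, so
L_t/L_c = (R_t/R_c)² (T_t/T_c)⁴ = (0.190)² × (2.40)⁴ = 0.03610 × 33.18 = 1.198.

1.20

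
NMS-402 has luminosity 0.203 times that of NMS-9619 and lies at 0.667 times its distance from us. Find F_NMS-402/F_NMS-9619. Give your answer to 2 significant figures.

F = L/(4πd²), so F_NMS-402/F_NMS-9619 = (L_NMS-402/L_NMS-9619) / (d_NMS-402/d_NMS-9619)²
= 0.203 / (0.667)² = 0.203 / 0.4449 = 0.4563.

0.46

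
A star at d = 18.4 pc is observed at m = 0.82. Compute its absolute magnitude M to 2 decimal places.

M = m − 5 log₁₀(d/10 pc) = 0.82 − 5 log₁₀(18.4/10)
  = 0.82 − 5 × 0.265 = 0.82 − 1.32 = -0.50.

-0.50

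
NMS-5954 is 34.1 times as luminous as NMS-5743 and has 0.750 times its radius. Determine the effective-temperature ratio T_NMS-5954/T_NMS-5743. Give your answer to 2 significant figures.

L ∝ R²T⁴ gives T ∝ (L/R²)^(1/4), so
T_NMS-5954/T_NMS-5743 = (34.1 / 0.750²)^(1/4) = (60.62)^(1/4) = 2.790.

2.8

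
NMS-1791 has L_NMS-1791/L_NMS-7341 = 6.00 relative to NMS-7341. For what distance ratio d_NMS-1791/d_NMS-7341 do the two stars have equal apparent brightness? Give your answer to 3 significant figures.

2.45

Equal flux requires L_NMS-1791/d_NMS-1791² = L_NMS-7341/d_NMS-7341², so d_NMS-1791/d_NMS-7341 = √(L_NMS-1791/L_NMS-7341)
= √(6.00) = 2.449.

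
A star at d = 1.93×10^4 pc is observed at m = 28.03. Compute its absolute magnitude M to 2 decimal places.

M = m − 5 log₁₀(d/10 pc) = 28.03 − 5 log₁₀(1.93×10^4/10)
  = 28.03 − 5 × 3.286 = 28.03 − 16.43 = 11.60.

11.60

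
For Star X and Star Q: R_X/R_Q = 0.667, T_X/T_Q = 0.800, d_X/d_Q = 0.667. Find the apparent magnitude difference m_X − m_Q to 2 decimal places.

L_X/L_Q = (0.667)²(0.800)⁴ = 0.1822.
F_X/F_Q = (L_X/L_Q)/(d_X/d_Q)² = 0.1822/0.4449 = 0.4096.
m_X − m_Q = −2.5 log₁₀(0.4096) = 0.97.

0.97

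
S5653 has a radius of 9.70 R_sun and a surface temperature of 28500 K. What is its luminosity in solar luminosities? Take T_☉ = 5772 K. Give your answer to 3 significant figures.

5.59×10^4 solar luminosities

L/L_☉ = (R/R_☉)² (T/T_☉)⁴ = (9.70)² × (28500/5772)⁴
       = 94.09 × (4.938)⁴ = 94.09 × 594.4 = 5.593×10^4.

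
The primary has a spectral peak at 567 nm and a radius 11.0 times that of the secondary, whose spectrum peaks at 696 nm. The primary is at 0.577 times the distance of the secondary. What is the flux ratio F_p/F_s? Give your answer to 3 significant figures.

Wien's law: T_p/T_s = λ_s/λ_p = 696/567 = 1.228.
L_p/L_s = (R_p/R_s)²(T_p/T_s)⁴ = (11.0)²(1.228)⁴ = 274.7.
F_p/F_s = (L_p/L_s)/(d_p/d_s)² = 274.7/(0.577)² = 825.2.

825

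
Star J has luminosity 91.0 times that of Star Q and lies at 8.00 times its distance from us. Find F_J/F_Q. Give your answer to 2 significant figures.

1.4

F = L/(4πd²), so F_J/F_Q = (L_J/L_Q) / (d_J/d_Q)²
= 91.0 / (8.00)² = 91.0 / 64.00 = 1.422.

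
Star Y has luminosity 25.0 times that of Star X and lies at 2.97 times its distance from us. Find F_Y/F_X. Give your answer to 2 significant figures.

2.8

F = L/(4πd²), so F_Y/F_X = (L_Y/L_X) / (d_Y/d_X)²
= 25.0 / (2.97)² = 25.0 / 8.821 = 2.834.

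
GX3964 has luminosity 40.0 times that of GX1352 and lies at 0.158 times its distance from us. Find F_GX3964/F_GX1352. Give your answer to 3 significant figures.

1.60×10^3

F = L/(4πd²), so F_GX3964/F_GX1352 = (L_GX3964/L_GX1352) / (d_GX3964/d_GX1352)²
= 40.0 / (0.158)² = 40.0 / 0.02496 = 1602.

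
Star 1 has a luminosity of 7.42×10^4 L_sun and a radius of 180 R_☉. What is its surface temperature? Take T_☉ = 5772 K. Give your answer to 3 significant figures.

T/T_☉ = (L/L_☉)^(1/4) / (R/R_☉)^(1/2)
T = 5772 × (7.42×10^4)^(1/4) / √(180) = 5772 × 16.50 / 13.42 = 7101 K.

7.10×10^3 K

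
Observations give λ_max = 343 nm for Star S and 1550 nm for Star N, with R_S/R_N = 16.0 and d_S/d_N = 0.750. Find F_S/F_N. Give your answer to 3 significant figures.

Wien's law: T_S/T_N = λ_N/λ_S = 1550/343 = 4.519.
L_S/L_N = (R_S/R_N)²(T_S/T_N)⁴ = (16.0)²(4.519)⁴ = 1.068×10^5.
F_S/F_N = (L_S/L_N)/(d_S/d_N)² = 1.068×10^5/(0.750)² = 1.898×10^5.

1.90×10^5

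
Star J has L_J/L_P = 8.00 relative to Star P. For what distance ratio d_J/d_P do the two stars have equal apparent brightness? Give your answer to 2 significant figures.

2.8

Equal flux requires L_J/d_J² = L_P/d_P², so d_J/d_P = √(L_J/L_P)
= √(8.00) = 2.828.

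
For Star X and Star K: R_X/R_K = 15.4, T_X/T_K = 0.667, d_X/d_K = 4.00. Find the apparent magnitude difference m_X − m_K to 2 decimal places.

L_X/L_K = (15.4)²(0.667)⁴ = 46.94.
F_X/F_K = (L_X/L_K)/(d_X/d_K)² = 46.94/16.00 = 2.934.
m_X − m_K = −2.5 log₁₀(2.934) = -1.17.

-1.17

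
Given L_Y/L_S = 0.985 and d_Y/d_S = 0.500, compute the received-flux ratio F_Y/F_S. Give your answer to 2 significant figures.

F = L/(4πd²), so F_Y/F_S = (L_Y/L_S) / (d_Y/d_S)²
= 0.985 / (0.500)² = 0.985 / 0.2500 = 3.940.

3.9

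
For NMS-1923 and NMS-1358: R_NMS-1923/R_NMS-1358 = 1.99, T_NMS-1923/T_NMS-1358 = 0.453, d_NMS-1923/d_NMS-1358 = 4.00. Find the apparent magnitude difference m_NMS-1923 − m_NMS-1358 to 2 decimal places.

4.96

L_NMS-1923/L_NMS-1358 = (1.99)²(0.453)⁴ = 0.1668.
F_NMS-1923/F_NMS-1358 = (L_NMS-1923/L_NMS-1358)/(d_NMS-1923/d_NMS-1358)² = 0.1668/16.00 = 0.01042.
m_NMS-1923 − m_NMS-1358 = −2.5 log₁₀(0.01042) = 4.96.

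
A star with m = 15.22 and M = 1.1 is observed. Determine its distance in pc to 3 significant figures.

m − M = 5 log₁₀(d/10 pc)
15.22 − (1.1) = 14.12 = 5 log₁₀(d/10)
d = 10 × 10^(14.12/5) = 10 × 10^2.824 = 6668 pc.

6.67×10^3 pc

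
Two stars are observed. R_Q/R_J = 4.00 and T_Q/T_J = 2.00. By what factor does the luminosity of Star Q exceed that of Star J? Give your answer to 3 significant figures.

256

From the Stefan–Boltzmann law, L ∝ R²T⁴, so
L_Q/L_J = (R_Q/R_J)² (T_Q/T_J)⁴ = (4.00)² × (2.00)⁴ = 16.00 × 16.00 = 256.0.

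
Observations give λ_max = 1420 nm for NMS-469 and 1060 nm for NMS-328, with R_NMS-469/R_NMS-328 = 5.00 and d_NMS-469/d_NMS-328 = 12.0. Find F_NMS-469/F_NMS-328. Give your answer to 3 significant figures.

0.0539

Wien's law: T_NMS-469/T_NMS-328 = λ_NMS-328/λ_NMS-469 = 1060/1420 = 0.7465.
L_NMS-469/L_NMS-328 = (R_NMS-469/R_NMS-328)²(T_NMS-469/T_NMS-328)⁴ = (5.00)²(0.7465)⁴ = 7.763.
F_NMS-469/F_NMS-328 = (L_NMS-469/L_NMS-328)/(d_NMS-469/d_NMS-328)² = 7.763/(12.0)² = 0.05391.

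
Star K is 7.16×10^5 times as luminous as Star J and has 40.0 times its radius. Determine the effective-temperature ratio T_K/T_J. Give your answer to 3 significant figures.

4.60

L ∝ R²T⁴ gives T ∝ (L/R²)^(1/4), so
T_K/T_J = (7.16×10^5 / 40.0²)^(1/4) = (447.5)^(1/4) = 4.599.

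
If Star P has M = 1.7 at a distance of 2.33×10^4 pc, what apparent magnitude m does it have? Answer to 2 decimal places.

18.54

m = M + 5 log₁₀(d/10 pc) = 1.7 + 5 log₁₀(2.33×10^4/10)
  = 1.7 + 5 × 3.367 = 1.7 + 16.84 = 18.54.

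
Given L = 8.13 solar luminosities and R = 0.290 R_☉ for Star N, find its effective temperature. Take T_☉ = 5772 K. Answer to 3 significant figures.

T/T_☉ = (L/L_☉)^(1/4) / (R/R_☉)^(1/2)
T = 5772 × (8.13)^(1/4) / √(0.290) = 5772 × 1.689 / 0.5385 = 1.810×10^4 K.

1.81×10^4 K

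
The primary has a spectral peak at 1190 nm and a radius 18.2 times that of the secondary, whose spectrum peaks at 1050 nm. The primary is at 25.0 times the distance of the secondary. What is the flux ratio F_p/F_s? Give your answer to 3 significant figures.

0.321

Wien's law: T_p/T_s = λ_s/λ_p = 1050/1190 = 0.8824.
L_p/L_s = (R_p/R_s)²(T_p/T_s)⁴ = (18.2)²(0.8824)⁴ = 200.8.
F_p/F_s = (L_p/L_s)/(d_p/d_s)² = 200.8/(25.0)² = 0.3212.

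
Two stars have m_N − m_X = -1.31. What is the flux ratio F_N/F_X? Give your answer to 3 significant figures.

3.34

F_N/F_X = 10^(−(m_N − m_X)/2.5) = 10^(1.31/2.5) = 10^0.524 = 3.342.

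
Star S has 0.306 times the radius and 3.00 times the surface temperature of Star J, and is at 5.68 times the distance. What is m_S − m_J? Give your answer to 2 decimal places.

L_S/L_J = (0.306)²(3.00)⁴ = 7.585.
F_S/F_J = (L_S/L_J)/(d_S/d_J)² = 7.585/32.26 = 0.2351.
m_S − m_J = −2.5 log₁₀(0.2351) = 1.57.

1.57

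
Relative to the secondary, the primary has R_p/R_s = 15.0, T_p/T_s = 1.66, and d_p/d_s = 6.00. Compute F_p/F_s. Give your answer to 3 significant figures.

47.5

L_p/L_s = (R_p/R_s)²(T_p/T_s)⁴ = (15.0)² × (1.66)⁴ = 1708.
F_p/F_s = (L_p/L_s)/(d_p/d_s)² = 1708 / (6.00)² = 47.46.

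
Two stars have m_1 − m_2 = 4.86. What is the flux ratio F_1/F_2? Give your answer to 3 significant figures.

F_1/F_2 = 10^(−(m_1 − m_2)/2.5) = 10^(-4.86/2.5) = 10^-1.944 = 0.01138.

0.0114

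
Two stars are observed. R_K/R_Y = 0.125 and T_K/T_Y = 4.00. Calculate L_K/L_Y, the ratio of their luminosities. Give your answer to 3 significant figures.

From the Stefan–Boltzmann law, L ∝ R²T⁴, so
L_K/L_Y = (R_K/R_Y)² (T_K/T_Y)⁴ = (0.125)² × (4.00)⁴ = 0.01562 × 256.0 = 4.000.

4.00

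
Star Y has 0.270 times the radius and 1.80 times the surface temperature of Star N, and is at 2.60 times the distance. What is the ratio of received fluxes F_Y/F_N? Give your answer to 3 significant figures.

0.113

L_Y/L_N = (R_Y/R_N)²(T_Y/T_N)⁴ = (0.270)² × (1.80)⁴ = 0.7653.
F_Y/F_N = (L_Y/L_N)/(d_Y/d_N)² = 0.7653 / (2.60)² = 0.1132.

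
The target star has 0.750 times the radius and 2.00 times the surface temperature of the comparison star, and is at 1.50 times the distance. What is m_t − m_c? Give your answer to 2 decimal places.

-1.51

L_t/L_c = (0.750)²(2.00)⁴ = 9.000.
F_t/F_c = (L_t/L_c)/(d_t/d_c)² = 9.000/2.250 = 4.000.
m_t − m_c = −2.5 log₁₀(4.000) = -1.51.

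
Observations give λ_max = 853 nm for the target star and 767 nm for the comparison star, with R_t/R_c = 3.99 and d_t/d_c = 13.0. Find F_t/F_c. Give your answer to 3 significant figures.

0.0616

Wien's law: T_t/T_c = λ_c/λ_t = 767/853 = 0.8992.
L_t/L_c = (R_t/R_c)²(T_t/T_c)⁴ = (3.99)²(0.8992)⁴ = 10.41.
F_t/F_c = (L_t/L_c)/(d_t/d_c)² = 10.41/(13.0)² = 0.06158.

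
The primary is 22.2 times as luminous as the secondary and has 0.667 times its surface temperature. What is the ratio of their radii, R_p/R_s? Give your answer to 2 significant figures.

L ∝ R²T⁴ gives R ∝ √L / T², so
R_p/R_s = √(22.2) / (0.667)² = 4.712 / 0.4449 = 10.59.

11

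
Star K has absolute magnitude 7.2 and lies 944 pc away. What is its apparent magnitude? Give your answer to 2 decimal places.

17.07

m = M + 5 log₁₀(d/10 pc) = 7.2 + 5 log₁₀(944/10)
  = 7.2 + 5 × 1.975 = 7.2 + 9.87 = 17.07.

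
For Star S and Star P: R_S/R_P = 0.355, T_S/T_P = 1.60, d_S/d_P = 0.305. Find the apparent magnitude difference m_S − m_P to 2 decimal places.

-2.37

L_S/L_P = (0.355)²(1.60)⁴ = 0.8259.
F_S/F_P = (L_S/L_P)/(d_S/d_P)² = 0.8259/0.09302 = 8.878.
m_S − m_P = −2.5 log₁₀(8.878) = -2.37.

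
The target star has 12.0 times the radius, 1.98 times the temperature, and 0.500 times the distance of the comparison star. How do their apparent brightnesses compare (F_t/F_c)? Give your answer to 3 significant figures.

L_t/L_c = (R_t/R_c)²(T_t/T_c)⁴ = (12.0)² × (1.98)⁴ = 2213.
F_t/F_c = (L_t/L_c)/(d_t/d_c)² = 2213 / (0.500)² = 8853.

8.85×10^3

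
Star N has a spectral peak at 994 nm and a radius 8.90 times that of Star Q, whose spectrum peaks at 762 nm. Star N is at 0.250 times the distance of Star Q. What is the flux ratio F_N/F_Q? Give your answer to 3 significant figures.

Wien's law: T_N/T_Q = λ_Q/λ_N = 762/994 = 0.7666.
L_N/L_Q = (R_N/R_Q)²(T_N/T_Q)⁴ = (8.90)²(0.7666)⁴ = 27.36.
F_N/F_Q = (L_N/L_Q)/(d_N/d_Q)² = 27.36/(0.250)² = 437.7.

438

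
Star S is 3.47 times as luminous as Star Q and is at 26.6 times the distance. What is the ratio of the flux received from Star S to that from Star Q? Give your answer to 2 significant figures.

F = L/(4πd²), so F_S/F_Q = (L_S/L_Q) / (d_S/d_Q)²
= 3.47 / (26.6)² = 3.47 / 707.6 = 0.004904.

0.0049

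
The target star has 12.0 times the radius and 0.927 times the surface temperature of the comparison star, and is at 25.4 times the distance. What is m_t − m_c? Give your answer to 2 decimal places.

L_t/L_c = (12.0)²(0.927)⁴ = 106.3.
F_t/F_c = (L_t/L_c)/(d_t/d_c)² = 106.3/645.2 = 0.1648.
m_t − m_c = −2.5 log₁₀(0.1648) = 1.96.

1.96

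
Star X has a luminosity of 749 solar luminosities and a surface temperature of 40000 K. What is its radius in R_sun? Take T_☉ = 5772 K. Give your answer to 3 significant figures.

0.570 R_sun

R/R_☉ = √(L/L_☉) / (T/T_☉)² = √(749) / (6.930)²
       = 27.37 / 48.02 = 0.5699.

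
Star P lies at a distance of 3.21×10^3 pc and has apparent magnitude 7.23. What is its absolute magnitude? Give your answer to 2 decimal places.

M = m − 5 log₁₀(d/10 pc) = 7.23 − 5 log₁₀(3.21×10^3/10)
  = 7.23 − 5 × 2.507 = 7.23 − 12.53 = -5.30.

-5.30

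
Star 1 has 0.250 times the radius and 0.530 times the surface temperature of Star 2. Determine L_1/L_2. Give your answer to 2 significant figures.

0.0049

From the Stefan–Boltzmann law, L ∝ R²T⁴, so
L_1/L_2 = (R_1/R_2)² (T_1/T_2)⁴ = (0.250)² × (0.530)⁴ = 0.06250 × 0.07890 = 0.004932.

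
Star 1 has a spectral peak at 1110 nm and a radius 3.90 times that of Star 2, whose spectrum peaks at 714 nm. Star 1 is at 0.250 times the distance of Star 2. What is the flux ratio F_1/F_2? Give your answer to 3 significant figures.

41.7

Wien's law: T_1/T_2 = λ_2/λ_1 = 714/1110 = 0.6432.
L_1/L_2 = (R_1/R_2)²(T_1/T_2)⁴ = (3.90)²(0.6432)⁴ = 2.604.
F_1/F_2 = (L_1/L_2)/(d_1/d_2)² = 2.604/(0.250)² = 41.66.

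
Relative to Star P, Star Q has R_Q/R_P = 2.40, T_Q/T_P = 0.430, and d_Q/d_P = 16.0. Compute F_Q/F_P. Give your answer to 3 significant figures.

L_Q/L_P = (R_Q/R_P)²(T_Q/T_P)⁴ = (2.40)² × (0.430)⁴ = 0.1969.
F_Q/F_P = (L_Q/L_P)/(d_Q/d_P)² = 0.1969 / (16.0)² = 7.692×10^-4.

7.69×10^-4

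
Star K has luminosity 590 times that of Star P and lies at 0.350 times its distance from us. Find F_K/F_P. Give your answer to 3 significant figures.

4.82×10^3

F = L/(4πd²), so F_K/F_P = (L_K/L_P) / (d_K/d_P)²
= 590 / (0.350)² = 590 / 0.1225 = 4816.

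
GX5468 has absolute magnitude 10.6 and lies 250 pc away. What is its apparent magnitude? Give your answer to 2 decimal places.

17.59

m = M + 5 log₁₀(d/10 pc) = 10.6 + 5 log₁₀(250/10)
  = 10.6 + 5 × 1.398 = 10.6 + 6.99 = 17.59.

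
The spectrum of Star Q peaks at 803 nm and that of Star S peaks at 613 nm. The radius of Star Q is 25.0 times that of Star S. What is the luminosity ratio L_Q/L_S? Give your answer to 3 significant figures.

Wien's law gives T ∝ 1/λ_max, so T_Q/T_S = λ_S/λ_Q = 613/803 = 0.7634.
Then L ∝ R²T⁴ gives L_Q/L_S = (25.0)² × (0.7634)⁴ = 625.0 × 0.3396 = 212.3.

212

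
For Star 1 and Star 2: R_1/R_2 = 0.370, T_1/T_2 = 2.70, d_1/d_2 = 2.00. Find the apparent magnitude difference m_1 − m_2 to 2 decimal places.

-0.65

L_1/L_2 = (0.370)²(2.70)⁴ = 7.275.
F_1/F_2 = (L_1/L_2)/(d_1/d_2)² = 7.275/4.000 = 1.819.
m_1 − m_2 = −2.5 log₁₀(1.819) = -0.65.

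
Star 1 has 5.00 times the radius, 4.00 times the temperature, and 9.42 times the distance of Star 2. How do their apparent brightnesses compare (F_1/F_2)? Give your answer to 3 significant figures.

72.1

L_1/L_2 = (R_1/R_2)²(T_1/T_2)⁴ = (5.00)² × (4.00)⁴ = 6400.
F_1/F_2 = (L_1/L_2)/(d_1/d_2)² = 6400 / (9.42)² = 72.12.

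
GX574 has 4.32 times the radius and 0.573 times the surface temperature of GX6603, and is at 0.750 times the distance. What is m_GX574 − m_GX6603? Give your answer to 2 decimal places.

-1.38

L_GX574/L_GX6603 = (4.32)²(0.573)⁴ = 2.012.
F_GX574/F_GX6603 = (L_GX574/L_GX6603)/(d_GX574/d_GX6603)² = 2.012/0.5625 = 3.577.
m_GX574 − m_GX6603 = −2.5 log₁₀(3.577) = -1.38.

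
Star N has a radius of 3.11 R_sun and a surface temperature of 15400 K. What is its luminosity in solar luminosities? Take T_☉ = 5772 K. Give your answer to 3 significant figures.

490 solar luminosities

L/L_☉ = (R/R_☉)² (T/T_☉)⁴ = (3.11)² × (15400/5772)⁴
       = 9.672 × (2.668)⁴ = 9.672 × 50.67 = 490.1.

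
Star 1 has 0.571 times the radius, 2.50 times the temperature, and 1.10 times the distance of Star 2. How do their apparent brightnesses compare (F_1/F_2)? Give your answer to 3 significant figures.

10.5

L_1/L_2 = (R_1/R_2)²(T_1/T_2)⁴ = (0.571)² × (2.50)⁴ = 12.74.
F_1/F_2 = (L_1/L_2)/(d_1/d_2)² = 12.74 / (1.10)² = 10.53.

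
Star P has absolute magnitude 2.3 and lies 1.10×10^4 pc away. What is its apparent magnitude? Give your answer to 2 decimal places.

17.51

m = M + 5 log₁₀(d/10 pc) = 2.3 + 5 log₁₀(1.10×10^4/10)
  = 2.3 + 5 × 3.041 = 2.3 + 15.21 = 17.51.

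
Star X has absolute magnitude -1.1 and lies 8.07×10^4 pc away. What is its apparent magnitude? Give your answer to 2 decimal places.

m = M + 5 log₁₀(d/10 pc) = -1.1 + 5 log₁₀(8.07×10^4/10)
  = -1.1 + 5 × 3.907 = -1.1 + 19.53 = 18.43.

18.43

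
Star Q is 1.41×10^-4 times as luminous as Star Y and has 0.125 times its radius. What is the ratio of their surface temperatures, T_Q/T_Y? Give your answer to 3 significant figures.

0.308

L ∝ R²T⁴ gives T ∝ (L/R²)^(1/4), so
T_Q/T_Y = (1.41×10^-4 / 0.125²)^(1/4) = (0.009024)^(1/4) = 0.3082.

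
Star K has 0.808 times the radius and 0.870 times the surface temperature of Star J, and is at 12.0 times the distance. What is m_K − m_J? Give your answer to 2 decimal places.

L_K/L_J = (0.808)²(0.870)⁴ = 0.3740.
F_K/F_J = (L_K/L_J)/(d_K/d_J)² = 0.3740/144.0 = 0.002597.
m_K − m_J = −2.5 log₁₀(0.002597) = 6.46.

6.46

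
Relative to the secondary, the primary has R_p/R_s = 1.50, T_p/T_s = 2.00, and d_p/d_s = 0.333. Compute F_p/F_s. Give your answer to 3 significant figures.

L_p/L_s = (R_p/R_s)²(T_p/T_s)⁴ = (1.50)² × (2.00)⁴ = 36.00.
F_p/F_s = (L_p/L_s)/(d_p/d_s)² = 36.00 / (0.333)² = 324.6.

325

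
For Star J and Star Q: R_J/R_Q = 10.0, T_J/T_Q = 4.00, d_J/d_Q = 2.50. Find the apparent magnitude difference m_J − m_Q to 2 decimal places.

L_J/L_Q = (10.0)²(4.00)⁴ = 2.560×10^4.
F_J/F_Q = (L_J/L_Q)/(d_J/d_Q)² = 2.560×10^4/6.250 = 4096.
m_J − m_Q = −2.5 log₁₀(4096) = -9.03.

-9.03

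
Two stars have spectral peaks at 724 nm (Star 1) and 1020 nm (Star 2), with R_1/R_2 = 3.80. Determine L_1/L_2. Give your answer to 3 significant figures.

Wien's law gives T ∝ 1/λ_max, so T_1/T_2 = λ_2/λ_1 = 1020/724 = 1.409.
Then L ∝ R²T⁴ gives L_1/L_2 = (3.80)² × (1.409)⁴ = 14.44 × 3.940 = 56.89.

56.9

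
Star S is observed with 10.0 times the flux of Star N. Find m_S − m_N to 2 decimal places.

m_S − m_N = −2.5 log₁₀(F_S/F_N) = −2.5 log₁₀(10.0) = −2.5 × (1.000) = -2.500.

-2.50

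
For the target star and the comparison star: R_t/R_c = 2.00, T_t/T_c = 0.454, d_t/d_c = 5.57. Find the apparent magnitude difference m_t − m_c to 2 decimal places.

L_t/L_c = (2.00)²(0.454)⁴ = 0.1699.
F_t/F_c = (L_t/L_c)/(d_t/d_c)² = 0.1699/31.02 = 0.005477.
m_t − m_c = −2.5 log₁₀(0.005477) = 5.65.

5.65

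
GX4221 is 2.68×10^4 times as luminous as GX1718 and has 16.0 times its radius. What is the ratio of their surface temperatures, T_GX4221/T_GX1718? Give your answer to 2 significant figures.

3.2

L ∝ R²T⁴ gives T ∝ (L/R²)^(1/4), so
T_GX4221/T_GX1718 = (2.68×10^4 / 16.0²)^(1/4) = (104.7)^(1/4) = 3.199.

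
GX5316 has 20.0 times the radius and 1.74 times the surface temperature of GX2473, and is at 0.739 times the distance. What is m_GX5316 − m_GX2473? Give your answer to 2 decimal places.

L_GX5316/L_GX2473 = (20.0)²(1.74)⁴ = 3667.
F_GX5316/F_GX2473 = (L_GX5316/L_GX2473)/(d_GX5316/d_GX2473)² = 3667/0.5461 = 6714.
m_GX5316 − m_GX2473 = −2.5 log₁₀(6714) = -9.57.

-9.57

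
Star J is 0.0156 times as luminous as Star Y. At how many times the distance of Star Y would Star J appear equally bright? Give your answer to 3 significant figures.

0.125

Equal flux requires L_J/d_J² = L_Y/d_Y², so d_J/d_Y = √(L_J/L_Y)
= √(0.0156) = 0.1249.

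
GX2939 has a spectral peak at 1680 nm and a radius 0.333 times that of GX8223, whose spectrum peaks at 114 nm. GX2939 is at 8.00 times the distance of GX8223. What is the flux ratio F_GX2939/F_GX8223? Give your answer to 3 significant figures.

3.67×10^-8

Wien's law: T_GX2939/T_GX8223 = λ_GX8223/λ_GX2939 = 114/1680 = 0.06786.
L_GX2939/L_GX8223 = (R_GX2939/R_GX8223)²(T_GX2939/T_GX8223)⁴ = (0.333)²(0.06786)⁴ = 2.351×10^-6.
F_GX2939/F_GX8223 = (L_GX2939/L_GX8223)/(d_GX2939/d_GX8223)² = 2.351×10^-6/(8.00)² = 3.674×10^-8.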